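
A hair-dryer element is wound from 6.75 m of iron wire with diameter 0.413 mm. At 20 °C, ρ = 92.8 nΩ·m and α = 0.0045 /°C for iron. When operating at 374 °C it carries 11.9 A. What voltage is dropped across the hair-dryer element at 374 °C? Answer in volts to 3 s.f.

ρ = 92.8 nΩ·m = 9.28×10^-8 Ω·m
A = π(d/2)² = π(2.0650e-04 m)² = 1.340e-07 m²
R₍20₎ = ρL/A = (9.28×10^-8)(6.75)/(1.340e-07) = 4.676 Ω
R₍374₎ = R₍20₎(1 + αΔT) = 4.676 × (1 + 0.0045×354) = 12.12 Ω
V = IR = 11.9 × 12.12 = 144 V

144 V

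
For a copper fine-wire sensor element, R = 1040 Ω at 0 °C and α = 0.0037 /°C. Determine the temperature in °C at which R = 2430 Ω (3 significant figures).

361 °C

R = R₀(1 + α(T − T₀)) ⇒ T = T₀ + (R/R₀ − 1)/α
T = 0 + (2430/1040 − 1)/0.0037 = 0 + (1.337)/0.0037 = 361 °C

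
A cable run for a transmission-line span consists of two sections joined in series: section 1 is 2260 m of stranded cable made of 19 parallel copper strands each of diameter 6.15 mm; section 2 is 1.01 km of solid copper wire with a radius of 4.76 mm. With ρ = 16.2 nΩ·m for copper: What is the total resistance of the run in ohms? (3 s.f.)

0.295 Ω

ρ = 16.2 nΩ·m = 1.62×10^-8 Ω·m
Section 1: A_strand = π(3.0750e-03)² = 2.971e-05 m²; R₁ = ρL/(N·A_s) = (1.62×10^-8)(2260)/(19×2.971e-05) = 0.06487 Ω
Section 2: A = πr² = π(4.7600e-03 m)² = 7.118e-05 m²
R₂ = (1.62×10^-8)(1010)/(7.118e-05) = 0.2299 Ω
R = R₁ + R₂ = 0.295 Ω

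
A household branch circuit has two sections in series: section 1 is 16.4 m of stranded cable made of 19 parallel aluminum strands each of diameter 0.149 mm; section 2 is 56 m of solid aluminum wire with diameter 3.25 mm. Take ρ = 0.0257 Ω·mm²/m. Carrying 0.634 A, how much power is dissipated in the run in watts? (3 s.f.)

0.581 W

ρ = 0.0257 Ω·mm²/m = 2.57×10^-8 Ω·m
Section 1: A_strand = π(7.4500e-05)² = 1.744e-08 m²; R₁ = ρL/(N·A_s) = (2.57×10^-8)(16.4)/(19×1.744e-08) = 1.272 Ω
Section 2: A = π(d/2)² = π(1.6250e-03 m)² = 8.296e-06 m²
R₂ = (2.57×10^-8)(56)/(8.296e-06) = 0.1735 Ω
R = R₁ + R₂ = 1.446 Ω
P = I²R = (0.634)² × 1.446 = 0.581 W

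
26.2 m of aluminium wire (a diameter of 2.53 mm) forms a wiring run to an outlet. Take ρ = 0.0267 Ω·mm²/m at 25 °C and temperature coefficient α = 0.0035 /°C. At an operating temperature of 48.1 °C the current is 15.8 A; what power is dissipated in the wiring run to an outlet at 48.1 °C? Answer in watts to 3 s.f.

ρ = 0.0267 Ω·mm²/m = 2.67×10^-8 Ω·m
A = π(d/2)² = π(1.2650e-03 m)² = 5.027e-06 m²
R₍25₎ = ρL/A = (2.67×10^-8)(26.2)/(5.027e-06) = 0.1391 Ω
R₍48.1₎ = R₍25₎(1 + αΔT) = 0.1391 × (1 + 0.0035×23.1) = 0.1504 Ω
P = I²R = (15.8)² × 0.1504 = 37.5 W

37.5 W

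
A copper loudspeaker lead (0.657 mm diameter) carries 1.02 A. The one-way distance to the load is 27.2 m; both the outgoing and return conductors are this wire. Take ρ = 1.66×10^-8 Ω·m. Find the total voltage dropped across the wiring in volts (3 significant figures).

A = π(d/2)² = π(3.2850e-04 m)² = 3.390e-07 m²
Total conductor length (both ways) L = 2 × 27.2 = 54.4 m
R = ρL/A = (1.66×10^-8)(54.4)/(3.390e-07) = 2.664 Ω
V = IR = 1.02 × 2.664 = 2.72 V

2.72 V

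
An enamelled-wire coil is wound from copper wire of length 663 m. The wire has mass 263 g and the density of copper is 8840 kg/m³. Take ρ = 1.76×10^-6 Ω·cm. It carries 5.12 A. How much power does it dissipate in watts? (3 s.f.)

6820 W

ρ = 1.76×10^-6 Ω·cm = 1.76×10^-8 Ω·m
A = m/(density·L) = 0.263/(8840×663) = 4.4874e-08 m²
R = ρL/A = (1.76×10^-8)(663)/(4.4874e-08) = 260 Ω
P = I²R = (5.12)² × 260 = 6820 W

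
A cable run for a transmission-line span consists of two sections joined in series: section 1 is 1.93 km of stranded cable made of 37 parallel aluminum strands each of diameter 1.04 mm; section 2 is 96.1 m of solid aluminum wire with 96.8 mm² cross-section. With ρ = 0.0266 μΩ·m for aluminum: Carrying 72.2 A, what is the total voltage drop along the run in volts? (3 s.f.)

ρ = 0.0266 μΩ·m = 2.66×10^-8 Ω·m
Section 1: A_strand = π(5.2000e-04)² = 8.495e-07 m²; R₁ = ρL/(N·A_s) = (2.66×10^-8)(1930)/(37×8.495e-07) = 1.633 Ω
Section 2: A = 96.8 mm² = 9.680e-05 m²
R₂ = (2.66×10^-8)(96.1)/(9.680e-05) = 0.02641 Ω
R = R₁ + R₂ = 1.66 Ω
V = IR = 72.2 × 1.66 = 120 V

120 V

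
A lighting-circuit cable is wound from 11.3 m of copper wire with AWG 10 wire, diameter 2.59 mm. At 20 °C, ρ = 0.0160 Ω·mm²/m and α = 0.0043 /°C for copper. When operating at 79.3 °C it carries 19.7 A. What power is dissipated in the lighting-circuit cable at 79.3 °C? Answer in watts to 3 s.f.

ρ = 0.0160 Ω·mm²/m = 1.60×10^-8 Ω·m
A = π(2.59/2 mm)² = π(1.2950e-03 m)² = 5.269e-06 m²
R₍20₎ = ρL/A = (1.60×10^-8)(11.3)/(5.269e-06) = 0.03432 Ω
R₍79.3₎ = R₍20₎(1 + αΔT) = 0.03432 × (1 + 0.0043×59.3) = 0.04307 Ω
P = I²R = (19.7)² × 0.04307 = 16.7 W

16.7 W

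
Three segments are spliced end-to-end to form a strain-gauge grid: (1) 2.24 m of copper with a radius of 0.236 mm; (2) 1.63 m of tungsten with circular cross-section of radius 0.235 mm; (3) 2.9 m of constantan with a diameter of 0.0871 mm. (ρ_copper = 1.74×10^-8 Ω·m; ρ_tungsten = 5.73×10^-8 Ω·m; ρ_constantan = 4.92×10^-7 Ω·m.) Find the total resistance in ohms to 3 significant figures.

Seg 1: A = πr² = π(2.3600e-04 m)² = 1.750e-07 m²
R_1 = (1.74×10^-8)(2.24)/(1.750e-07) = 0.2228 Ω
Seg 2: A = πr² = π(2.3500e-04 m)² = 1.735e-07 m²
R_2 = (5.73×10^-8)(1.63)/(1.735e-07) = 0.5383 Ω
Seg 3: A = π(d/2)² = π(4.3550e-05 m)² = 5.958e-09 m²
R_3 = (4.92×10^-7)(2.9)/(5.958e-09) = 239.5 Ω
R_total = R_1 + R_2 + R_3 = 240 Ω

240 Ω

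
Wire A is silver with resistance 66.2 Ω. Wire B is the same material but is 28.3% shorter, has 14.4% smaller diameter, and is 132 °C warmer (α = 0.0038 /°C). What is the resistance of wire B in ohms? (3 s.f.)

97.3 Ω

R ∝ ρL/d² with ρ ∝ (1+αΔT), so R_B/R_A = (1 − 28.3/100) × (1 − 14.4/100)⁻² × (1 + 0.0038×132)
= 0.717 × 1.365 × 1.502 = 1.469
R_B = 1.469 × 66.2 = 97.3 Ω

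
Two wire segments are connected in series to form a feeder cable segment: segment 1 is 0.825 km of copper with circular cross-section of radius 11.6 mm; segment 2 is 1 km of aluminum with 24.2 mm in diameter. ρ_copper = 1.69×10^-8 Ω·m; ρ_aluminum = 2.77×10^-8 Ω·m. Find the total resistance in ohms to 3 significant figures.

Segment 1: A = πr² = π(1.1600e-02 m)² = 4.227e-04 m²
R₁ = ρL/A = (1.69×10^-8)(825)/(4.227e-04) = 0.03298 Ω
Segment 2: A = π(d/2)² = π(1.2100e-02 m)² = 4.600e-04 m²
R₂ = (2.77×10^-8)(1000)/(4.600e-04) = 0.06022 Ω
R = R₁ + R₂ = 0.0932 Ω

0.0932 Ω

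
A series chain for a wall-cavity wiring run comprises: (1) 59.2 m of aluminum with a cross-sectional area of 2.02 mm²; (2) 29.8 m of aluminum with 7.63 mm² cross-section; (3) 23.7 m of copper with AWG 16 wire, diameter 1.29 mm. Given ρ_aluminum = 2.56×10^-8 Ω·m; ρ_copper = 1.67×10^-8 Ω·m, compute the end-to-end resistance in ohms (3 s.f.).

1.15 Ω

Seg 1: A = 2.02 mm² = 2.020e-06 m²
R_1 = (2.56×10^-8)(59.2)/(2.020e-06) = 0.7503 Ω
Seg 2: A = 7.63 mm² = 7.630e-06 m²
R_2 = (2.56×10^-8)(29.8)/(7.630e-06) = 0.09998 Ω
Seg 3: A = π(1.29/2 mm)² = π(6.4500e-04 m)² = 1.307e-06 m²
R_3 = (1.67×10^-8)(23.7)/(1.307e-06) = 0.3028 Ω
R_total = R_1 + R_2 + R_3 = 1.15 Ω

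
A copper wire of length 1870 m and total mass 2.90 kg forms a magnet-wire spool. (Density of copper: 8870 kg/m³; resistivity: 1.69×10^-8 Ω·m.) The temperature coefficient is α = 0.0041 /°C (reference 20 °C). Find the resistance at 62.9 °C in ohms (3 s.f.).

213 Ω

A = m/(density·L) = 2.9/(8870×1870) = 1.7484e-07 m²
R = ρL/A = (1.69×10^-8)(1870)/(1.7484e-07) = 180.8 Ω
R(62.9 °C) = 180.8 × (1 + 0.0041×42.9) = 213 Ω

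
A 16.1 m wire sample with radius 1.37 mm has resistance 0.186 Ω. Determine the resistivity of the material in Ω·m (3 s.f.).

A = πr² = π(1.3700e-03 m)² = 5.896e-06 m²
ρ = RA/L = (0.186)(5.896e-06)/(16.1) = 6.81×10^-8 Ω·m

6.81×10^-8 Ω·m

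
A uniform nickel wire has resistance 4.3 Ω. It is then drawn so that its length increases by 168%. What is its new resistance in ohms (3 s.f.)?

30.9 Ω

k = 1 + 168/100 = 2.68; volume constant ⇒ A' = A/k, so R' = k²R.
R' = 7.182 × 4.3 = 30.9 Ω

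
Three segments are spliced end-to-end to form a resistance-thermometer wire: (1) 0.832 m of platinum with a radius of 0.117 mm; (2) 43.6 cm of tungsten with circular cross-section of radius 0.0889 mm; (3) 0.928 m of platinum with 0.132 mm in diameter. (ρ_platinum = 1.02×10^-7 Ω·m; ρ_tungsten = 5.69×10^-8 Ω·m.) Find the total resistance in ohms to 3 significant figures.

Seg 1: A = πr² = π(1.1700e-04 m)² = 4.301e-08 m²
R_1 = (1.02×10^-7)(0.832)/(4.301e-08) = 1.973 Ω
Seg 2: A = πr² = π(8.8900e-05 m)² = 2.483e-08 m²
R_2 = (5.69×10^-8)(0.436)/(2.483e-08) = 0.9992 Ω
Seg 3: A = π(d/2)² = π(6.6000e-05 m)² = 1.368e-08 m²
R_3 = (1.02×10^-7)(0.928)/(1.368e-08) = 6.917 Ω
R_total = R_1 + R_2 + R_3 = 9.89 Ω

9.89 Ω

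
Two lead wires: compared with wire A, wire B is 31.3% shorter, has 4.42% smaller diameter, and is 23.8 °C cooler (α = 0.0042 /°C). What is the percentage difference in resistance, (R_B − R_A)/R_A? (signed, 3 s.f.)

R ∝ ρL/d² with ρ ∝ (1+αΔT), so R_B/R_A = (1 − 31.3/100) × (1 − 4.42/100)⁻² × (1 − 0.0042×23.8)
= 0.687 × 1.095 × 0.9 = 0.6768
(R_B − R_A)/R_A = 0.6768 − 1 = -32.3%

-32.3%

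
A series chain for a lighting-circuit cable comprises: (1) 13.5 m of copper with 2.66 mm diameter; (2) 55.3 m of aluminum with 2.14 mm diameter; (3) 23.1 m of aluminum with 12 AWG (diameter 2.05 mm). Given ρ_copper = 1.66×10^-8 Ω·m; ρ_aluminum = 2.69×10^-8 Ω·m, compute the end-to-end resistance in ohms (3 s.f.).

0.642 Ω

Seg 1: A = π(d/2)² = π(1.3300e-03 m)² = 5.557e-06 m²
R_1 = (1.66×10^-8)(13.5)/(5.557e-06) = 0.04033 Ω
Seg 2: A = π(d/2)² = π(1.0700e-03 m)² = 3.597e-06 m²
R_2 = (2.69×10^-8)(55.3)/(3.597e-06) = 0.4136 Ω
Seg 3: A = π(2.05/2 mm)² = π(1.0250e-03 m)² = 3.301e-06 m²
R_3 = (2.69×10^-8)(23.1)/(3.301e-06) = 0.1883 Ω
R_total = R_1 + R_2 + R_3 = 0.642 Ω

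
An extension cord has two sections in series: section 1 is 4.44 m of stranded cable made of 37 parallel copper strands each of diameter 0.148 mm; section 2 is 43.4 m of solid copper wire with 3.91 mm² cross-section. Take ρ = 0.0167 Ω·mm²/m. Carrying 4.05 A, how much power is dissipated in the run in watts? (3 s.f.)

ρ = 0.0167 Ω·mm²/m = 1.67×10^-8 Ω·m
Section 1: A_strand = π(7.4000e-05)² = 1.720e-08 m²; R₁ = ρL/(N·A_s) = (1.67×10^-8)(4.44)/(37×1.720e-08) = 0.1165 Ω
Section 2: A = 3.91 mm² = 3.910e-06 m²
R₂ = (1.67×10^-8)(43.4)/(3.910e-06) = 0.1854 Ω
R = R₁ + R₂ = 0.3019 Ω
P = I²R = (4.05)² × 0.3019 = 4.95 W

4.95 W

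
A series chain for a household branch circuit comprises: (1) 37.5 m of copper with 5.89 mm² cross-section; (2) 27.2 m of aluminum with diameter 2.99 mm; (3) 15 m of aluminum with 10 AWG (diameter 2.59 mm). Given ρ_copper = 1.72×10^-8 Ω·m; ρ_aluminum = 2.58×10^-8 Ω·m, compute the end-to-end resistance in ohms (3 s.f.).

0.283 Ω

Seg 1: A = 5.89 mm² = 5.890e-06 m²
R_1 = (1.72×10^-8)(37.5)/(5.890e-06) = 0.1095 Ω
Seg 2: A = π(d/2)² = π(1.4950e-03 m)² = 7.022e-06 m²
R_2 = (2.58×10^-8)(27.2)/(7.022e-06) = 0.09994 Ω
Seg 3: A = π(2.59/2 mm)² = π(1.2950e-03 m)² = 5.269e-06 m²
R_3 = (2.58×10^-8)(15)/(5.269e-06) = 0.07346 Ω
R_total = R_1 + R_2 + R_3 = 0.283 Ω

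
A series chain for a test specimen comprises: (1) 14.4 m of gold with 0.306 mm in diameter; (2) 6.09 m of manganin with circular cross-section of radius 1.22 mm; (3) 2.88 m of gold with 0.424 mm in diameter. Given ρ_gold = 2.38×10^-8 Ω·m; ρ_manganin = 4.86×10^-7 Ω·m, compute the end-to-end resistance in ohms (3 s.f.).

5.78 Ω

Seg 1: A = π(d/2)² = π(1.5300e-04 m)² = 7.354e-08 m²
R_1 = (2.38×10^-8)(14.4)/(7.354e-08) = 4.66 Ω
Seg 2: A = πr² = π(1.2200e-03 m)² = 4.676e-06 m²
R_2 = (4.86×10^-7)(6.09)/(4.676e-06) = 0.633 Ω
Seg 3: A = π(d/2)² = π(2.1200e-04 m)² = 1.412e-07 m²
R_3 = (2.38×10^-8)(2.88)/(1.412e-07) = 0.4855 Ω
R_total = R_1 + R_2 + R_3 = 5.78 Ω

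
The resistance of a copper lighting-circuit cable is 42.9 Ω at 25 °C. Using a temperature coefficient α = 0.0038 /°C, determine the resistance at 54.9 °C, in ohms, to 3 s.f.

47.8 Ω

ΔT = 54.9 − 25 = 29.9 °C
R = R₀(1 + αΔT) = 42.9 × (1 + 0.0038×29.9) = 42.9 × 1.114 = 47.8 Ω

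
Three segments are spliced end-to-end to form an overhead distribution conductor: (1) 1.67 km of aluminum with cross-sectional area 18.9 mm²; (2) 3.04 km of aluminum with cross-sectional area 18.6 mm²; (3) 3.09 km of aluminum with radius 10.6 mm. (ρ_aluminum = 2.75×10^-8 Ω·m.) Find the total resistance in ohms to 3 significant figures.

7.17 Ω

Seg 1: A = 18.9 mm² = 1.890e-05 m²
R_1 = (2.75×10^-8)(1670)/(1.890e-05) = 2.43 Ω
Seg 2: A = 18.6 mm² = 1.860e-05 m²
R_2 = (2.75×10^-8)(3040)/(1.860e-05) = 4.495 Ω
Seg 3: A = πr² = π(1.0600e-02 m)² = 3.530e-04 m²
R_3 = (2.75×10^-8)(3090)/(3.530e-04) = 0.2407 Ω
R_total = R_1 + R_2 + R_3 = 7.17 Ω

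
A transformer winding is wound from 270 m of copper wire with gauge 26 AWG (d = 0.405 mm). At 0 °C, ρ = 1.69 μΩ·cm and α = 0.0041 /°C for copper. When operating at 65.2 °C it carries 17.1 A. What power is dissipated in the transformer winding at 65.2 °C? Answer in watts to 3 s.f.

ρ = 1.69 μΩ·cm = 1.69×10^-8 Ω·m
A = π(0.405/2 mm)² = π(2.0250e-04 m)² = 1.288e-07 m²
R₍0₎ = ρL/A = (1.69×10^-8)(270)/(1.288e-07) = 35.42 Ω
R₍65.2₎ = R₍0₎(1 + αΔT) = 35.42 × (1 + 0.0041×65.2) = 44.89 Ω
P = I²R = (17.1)² × 44.89 = 13100 W

13100 W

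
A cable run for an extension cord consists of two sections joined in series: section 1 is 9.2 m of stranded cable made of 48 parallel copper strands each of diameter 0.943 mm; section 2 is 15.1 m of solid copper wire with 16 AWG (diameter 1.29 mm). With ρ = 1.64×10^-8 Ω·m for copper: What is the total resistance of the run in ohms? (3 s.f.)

0.194 Ω

Section 1: A_strand = π(4.7150e-04)² = 6.984e-07 m²; R₁ = ρL/(N·A_s) = (1.64×10^-8)(9.2)/(48×6.984e-07) = 0.004501 Ω
Section 2: A = π(1.29/2 mm)² = π(6.4500e-04 m)² = 1.307e-06 m²
R₂ = (1.64×10^-8)(15.1)/(1.307e-06) = 0.1895 Ω
R = R₁ + R₂ = 0.194 Ω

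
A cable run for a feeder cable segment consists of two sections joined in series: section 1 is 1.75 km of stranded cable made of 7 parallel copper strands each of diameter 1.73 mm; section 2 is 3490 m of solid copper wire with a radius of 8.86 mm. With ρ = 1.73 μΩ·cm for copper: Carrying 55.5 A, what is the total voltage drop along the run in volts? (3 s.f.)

ρ = 1.73 μΩ·cm = 1.73×10^-8 Ω·m
Section 1: A_strand = π(8.6500e-04)² = 2.351e-06 m²; R₁ = ρL/(N·A_s) = (1.73×10^-8)(1750)/(7×2.351e-06) = 1.84 Ω
Section 2: A = πr² = π(8.8600e-03 m)² = 2.466e-04 m²
R₂ = (1.73×10^-8)(3490)/(2.466e-04) = 0.2448 Ω
R = R₁ + R₂ = 2.085 Ω
V = IR = 55.5 × 2.085 = 116 V

116 V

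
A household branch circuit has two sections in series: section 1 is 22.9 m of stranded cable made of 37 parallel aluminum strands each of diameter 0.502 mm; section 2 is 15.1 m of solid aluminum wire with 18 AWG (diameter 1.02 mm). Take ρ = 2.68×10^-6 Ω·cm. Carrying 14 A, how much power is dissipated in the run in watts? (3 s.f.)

ρ = 2.68×10^-6 Ω·cm = 2.68×10^-8 Ω·m
Section 1: A_strand = π(2.5100e-04)² = 1.979e-07 m²; R₁ = ρL/(N·A_s) = (2.68×10^-8)(22.9)/(37×1.979e-07) = 0.08381 Ω
Section 2: A = π(1.02/2 mm)² = π(5.1000e-04 m)² = 8.171e-07 m²
R₂ = (2.68×10^-8)(15.1)/(8.171e-07) = 0.4952 Ω
R = R₁ + R₂ = 0.5791 Ω
P = I²R = (14)² × 0.5791 = 113 W

113 W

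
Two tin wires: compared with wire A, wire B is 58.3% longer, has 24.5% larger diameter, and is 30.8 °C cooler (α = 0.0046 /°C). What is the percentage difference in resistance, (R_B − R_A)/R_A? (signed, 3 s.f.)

-12.3%

R ∝ ρL/d² with ρ ∝ (1+αΔT), so R_B/R_A = (1 + 58.3/100) × (1 + 24.5/100)⁻² × (1 − 0.0046×30.8)
= 1.583 × 0.6452 × 0.8583 = 0.8766
(R_B − R_A)/R_A = 0.8766 − 1 = -12.3%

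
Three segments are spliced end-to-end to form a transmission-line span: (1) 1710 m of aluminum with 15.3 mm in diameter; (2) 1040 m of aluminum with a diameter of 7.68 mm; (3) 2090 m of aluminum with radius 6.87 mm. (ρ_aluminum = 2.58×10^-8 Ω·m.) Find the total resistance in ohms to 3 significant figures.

Seg 1: A = π(d/2)² = π(7.6500e-03 m)² = 1.839e-04 m²
R_1 = (2.58×10^-8)(1710)/(1.839e-04) = 0.24 Ω
Seg 2: A = π(d/2)² = π(3.8400e-03 m)² = 4.632e-05 m²
R_2 = (2.58×10^-8)(1040)/(4.632e-05) = 0.5792 Ω
Seg 3: A = πr² = π(6.8700e-03 m)² = 1.483e-04 m²
R_3 = (2.58×10^-8)(2090)/(1.483e-04) = 0.3637 Ω
R_total = R_1 + R_2 + R_3 = 1.18 Ω

1.18 Ω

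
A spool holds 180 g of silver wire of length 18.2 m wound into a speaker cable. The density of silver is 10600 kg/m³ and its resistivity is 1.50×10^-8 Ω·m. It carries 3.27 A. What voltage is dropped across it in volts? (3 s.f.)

A = m/(density·L) = 0.18/(10600×18.2) = 9.3303e-07 m²
R = ρL/A = (1.50×10^-8)(18.2)/(9.3303e-07) = 0.2926 Ω
V = IR = 3.27 × 0.2926 = 0.957 V

0.957 V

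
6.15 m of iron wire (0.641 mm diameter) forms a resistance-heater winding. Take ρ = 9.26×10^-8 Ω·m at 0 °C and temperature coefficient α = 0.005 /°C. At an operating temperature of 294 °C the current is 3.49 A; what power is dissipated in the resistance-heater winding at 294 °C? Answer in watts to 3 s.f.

53.1 W

A = π(d/2)² = π(3.2050e-04 m)² = 3.227e-07 m²
R₍0₎ = ρL/A = (9.26×10^-8)(6.15)/(3.227e-07) = 1.765 Ω
R₍294₎ = R₍0₎(1 + αΔT) = 1.765 × (1 + 0.005×294) = 4.359 Ω
P = I²R = (3.49)² × 4.359 = 53.1 W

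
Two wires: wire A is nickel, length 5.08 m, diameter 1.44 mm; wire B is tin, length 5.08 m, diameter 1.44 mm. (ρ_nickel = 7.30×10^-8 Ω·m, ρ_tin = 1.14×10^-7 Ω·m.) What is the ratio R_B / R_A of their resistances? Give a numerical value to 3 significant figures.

1.56

R ∝ ρL/d², so R_B/R_A = (ρ_B/ρ_A)
= (1.14×10^-7/7.30×10^-8) = 1.56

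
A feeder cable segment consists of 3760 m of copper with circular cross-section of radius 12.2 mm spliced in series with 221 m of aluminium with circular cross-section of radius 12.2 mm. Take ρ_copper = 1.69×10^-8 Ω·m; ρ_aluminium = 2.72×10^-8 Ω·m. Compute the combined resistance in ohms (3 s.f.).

Segment 1: A = πr² = π(1.2200e-02 m)² = 4.676e-04 m²
R₁ = ρL/A = (1.69×10^-8)(3760)/(4.676e-04) = 0.1359 Ω
R₂ = (2.72×10^-8)(221)/(4.676e-04) = 0.01286 Ω
R = R₁ + R₂ = 0.149 Ω

0.149 Ω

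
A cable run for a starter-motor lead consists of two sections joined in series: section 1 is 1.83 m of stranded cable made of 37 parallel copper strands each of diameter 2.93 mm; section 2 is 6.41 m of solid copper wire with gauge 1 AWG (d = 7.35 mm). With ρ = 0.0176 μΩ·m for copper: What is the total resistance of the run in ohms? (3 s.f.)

ρ = 0.0176 μΩ·m = 1.76×10^-8 Ω·m
Section 1: A_strand = π(1.4650e-03)² = 6.743e-06 m²; R₁ = ρL/(N·A_s) = (1.76×10^-8)(1.83)/(37×6.743e-06) = 1.291×10^-4 Ω
Section 2: A = π(7.35/2 mm)² = π(3.6750e-03 m)² = 4.243e-05 m²
R₂ = (1.76×10^-8)(6.41)/(4.243e-05) = 0.002659 Ω
R = R₁ + R₂ = 0.00279 Ω

0.00279 Ω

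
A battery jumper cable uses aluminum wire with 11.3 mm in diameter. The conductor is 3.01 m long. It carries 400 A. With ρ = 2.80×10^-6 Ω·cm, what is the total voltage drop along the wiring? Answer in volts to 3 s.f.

ρ = 2.80×10^-6 Ω·cm = 2.80×10^-8 Ω·m
A = π(d/2)² = π(5.6500e-03 m)² = 1.003e-04 m²
R = ρL/A = (2.80×10^-8)(3.01)/(1.003e-04) = 8.404×10^-4 Ω
V = IR = 400 × 8.404×10^-4 = 0.336 V

0.336 V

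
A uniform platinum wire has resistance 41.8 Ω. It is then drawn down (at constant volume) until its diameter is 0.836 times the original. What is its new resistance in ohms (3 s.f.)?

Volume constant ⇒ L' = L/r² with r = 0.836. R' = ρL'/A' = ρ(L/r²)/(πr²d₀²/4) = R/r⁴.
R' = 2.047 × 41.8 = 85.6 Ω

85.6 Ω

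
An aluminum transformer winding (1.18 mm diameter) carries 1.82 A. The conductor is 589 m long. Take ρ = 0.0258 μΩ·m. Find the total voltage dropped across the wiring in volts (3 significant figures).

ρ = 0.0258 μΩ·m = 2.58×10^-8 Ω·m
A = π(d/2)² = π(5.9000e-04 m)² = 1.094e-06 m²
R = ρL/A = (2.58×10^-8)(589)/(1.094e-06) = 13.9 Ω
V = IR = 1.82 × 13.9 = 25.3 V

25.3 V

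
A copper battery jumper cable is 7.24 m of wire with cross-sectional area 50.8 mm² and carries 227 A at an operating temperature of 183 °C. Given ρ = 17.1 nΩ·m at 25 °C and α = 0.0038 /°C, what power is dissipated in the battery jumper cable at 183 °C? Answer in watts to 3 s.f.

201 W

ρ = 17.1 nΩ·m = 1.71×10^-8 Ω·m
A = 50.8 mm² = 5.080e-05 m²
R₍25₎ = ρL/A = (1.71×10^-8)(7.24)/(5.080e-05) = 0.002437 Ω
R₍183₎ = R₍25₎(1 + αΔT) = 0.002437 × (1 + 0.0038×158) = 0.0039 Ω
P = I²R = (227)² × 0.0039 = 201 W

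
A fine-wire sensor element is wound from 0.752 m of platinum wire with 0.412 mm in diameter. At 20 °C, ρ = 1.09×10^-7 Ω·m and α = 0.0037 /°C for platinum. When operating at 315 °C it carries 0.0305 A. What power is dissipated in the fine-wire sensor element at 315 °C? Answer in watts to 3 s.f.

A = π(d/2)² = π(2.0600e-04 m)² = 1.333e-07 m²
R₍20₎ = ρL/A = (1.09×10^-7)(0.752)/(1.333e-07) = 0.6148 Ω
R₍315₎ = R₍20₎(1 + αΔT) = 0.6148 × (1 + 0.0037×295) = 1.286 Ω
P = I²R = (0.0305)² × 1.286 = 0.00120 W

0.00120 W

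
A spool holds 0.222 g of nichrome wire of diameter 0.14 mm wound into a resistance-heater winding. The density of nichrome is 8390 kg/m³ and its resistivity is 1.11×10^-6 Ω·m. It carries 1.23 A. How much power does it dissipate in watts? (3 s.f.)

188 W

A = π(d/2)² = π(7.0000e-05 m)² = 1.5394e-08 m²
L = m/(density·A) = 2.220×10^-4/(8390×1.5394e-08) = 1.719 m
R = ρL/A = (1.11×10^-6)(1.719)/(1.5394e-08) = 123.9 Ω
P = I²R = (1.23)² × 123.9 = 188 W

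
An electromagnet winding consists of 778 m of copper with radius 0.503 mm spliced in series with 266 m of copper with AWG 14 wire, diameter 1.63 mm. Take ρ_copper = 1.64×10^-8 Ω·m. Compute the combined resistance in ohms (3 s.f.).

18.1 Ω

Segment 1: A = πr² = π(5.0300e-04 m)² = 7.949e-07 m²
R₁ = ρL/A = (1.64×10^-8)(778)/(7.949e-07) = 16.05 Ω
Segment 2: A = π(1.63/2 mm)² = π(8.1500e-04 m)² = 2.087e-06 m²
R₂ = (1.64×10^-8)(266)/(2.087e-06) = 2.091 Ω
R = R₁ + R₂ = 18.1 Ω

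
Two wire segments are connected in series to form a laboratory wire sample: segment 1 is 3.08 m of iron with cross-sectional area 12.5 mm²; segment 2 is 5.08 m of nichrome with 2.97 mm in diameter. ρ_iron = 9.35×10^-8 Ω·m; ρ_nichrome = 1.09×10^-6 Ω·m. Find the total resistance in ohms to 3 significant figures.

Segment 1: A = 12.5 mm² = 1.250e-05 m²
R₁ = ρL/A = (9.35×10^-8)(3.08)/(1.250e-05) = 0.02304 Ω
Segment 2: A = π(d/2)² = π(1.4850e-03 m)² = 6.928e-06 m²
R₂ = (1.09×10^-6)(5.08)/(6.928e-06) = 0.7993 Ω
R = R₁ + R₂ = 0.822 Ω

0.822 Ω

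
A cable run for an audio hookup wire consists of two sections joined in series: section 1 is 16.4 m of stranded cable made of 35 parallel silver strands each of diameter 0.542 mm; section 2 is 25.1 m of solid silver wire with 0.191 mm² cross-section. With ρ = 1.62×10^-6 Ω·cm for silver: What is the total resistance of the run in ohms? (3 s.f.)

2.16 Ω

ρ = 1.62×10^-6 Ω·cm = 1.62×10^-8 Ω·m
Section 1: A_strand = π(2.7100e-04)² = 2.307e-07 m²; R₁ = ρL/(N·A_s) = (1.62×10^-8)(16.4)/(35×2.307e-07) = 0.0329 Ω
Section 2: A = 0.191 mm² = 1.910e-07 m²
R₂ = (1.62×10^-8)(25.1)/(1.910e-07) = 2.129 Ω
R = R₁ + R₂ = 2.16 Ω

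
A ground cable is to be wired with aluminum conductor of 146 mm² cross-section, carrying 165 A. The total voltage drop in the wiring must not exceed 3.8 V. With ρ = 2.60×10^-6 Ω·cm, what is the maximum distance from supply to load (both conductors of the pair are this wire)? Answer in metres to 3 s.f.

ρ = 2.60×10^-6 Ω·cm = 2.60×10^-8 Ω·m
A = 146 mm² = 1.460e-04 m²
L_max = V_max·A/(2·ρI) = (3.8)(1.460e-04)/(2×2.60×10^-8×165) = 64.7 m

64.7 m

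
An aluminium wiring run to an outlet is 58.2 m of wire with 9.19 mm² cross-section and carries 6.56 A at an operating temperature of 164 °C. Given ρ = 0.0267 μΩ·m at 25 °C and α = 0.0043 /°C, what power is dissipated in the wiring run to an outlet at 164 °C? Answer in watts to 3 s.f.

11.6 W

ρ = 0.0267 μΩ·m = 2.67×10^-8 Ω·m
A = 9.19 mm² = 9.190e-06 m²
R₍25₎ = ρL/A = (2.67×10^-8)(58.2)/(9.190e-06) = 0.1691 Ω
R₍164₎ = R₍25₎(1 + αΔT) = 0.1691 × (1 + 0.0043×139) = 0.2702 Ω
P = I²R = (6.56)² × 0.2702 = 11.6 W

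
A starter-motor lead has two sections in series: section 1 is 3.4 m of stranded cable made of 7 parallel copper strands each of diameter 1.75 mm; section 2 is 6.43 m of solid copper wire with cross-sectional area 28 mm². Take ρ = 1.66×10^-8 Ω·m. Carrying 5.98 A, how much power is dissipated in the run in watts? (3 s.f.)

Section 1: A_strand = π(8.7500e-04)² = 2.405e-06 m²; R₁ = ρL/(N·A_s) = (1.66×10^-8)(3.4)/(7×2.405e-06) = 0.003352 Ω
Section 2: A = 28 mm² = 2.800e-05 m²
R₂ = (1.66×10^-8)(6.43)/(2.800e-05) = 0.003812 Ω
R = R₁ + R₂ = 0.007164 Ω
P = I²R = (5.98)² × 0.007164 = 0.256 W

0.256 W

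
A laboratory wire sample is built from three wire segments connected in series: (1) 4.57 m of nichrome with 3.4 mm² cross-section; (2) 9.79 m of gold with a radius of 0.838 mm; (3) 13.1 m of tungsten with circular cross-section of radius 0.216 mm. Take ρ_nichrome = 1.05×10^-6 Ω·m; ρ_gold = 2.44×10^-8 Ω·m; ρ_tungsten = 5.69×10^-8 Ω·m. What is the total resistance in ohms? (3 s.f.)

6.61 Ω

Seg 1: A = 3.4 mm² = 3.400e-06 m²
R_1 = (1.05×10^-6)(4.57)/(3.400e-06) = 1.411 Ω
Seg 2: A = πr² = π(8.3800e-04 m)² = 2.206e-06 m²
R_2 = (2.44×10^-8)(9.79)/(2.206e-06) = 0.1083 Ω
Seg 3: A = πr² = π(2.1600e-04 m)² = 1.466e-07 m²
R_3 = (5.69×10^-8)(13.1)/(1.466e-07) = 5.085 Ω
R_total = R_1 + R_2 + R_3 = 6.61 Ω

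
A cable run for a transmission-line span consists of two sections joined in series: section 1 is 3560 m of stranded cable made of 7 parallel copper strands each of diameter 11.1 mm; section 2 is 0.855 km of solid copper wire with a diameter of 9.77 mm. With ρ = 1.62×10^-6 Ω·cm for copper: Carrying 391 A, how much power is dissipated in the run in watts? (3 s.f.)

ρ = 1.62×10^-6 Ω·cm = 1.62×10^-8 Ω·m
Section 1: A_strand = π(5.5500e-03)² = 9.677e-05 m²; R₁ = ρL/(N·A_s) = (1.62×10^-8)(3560)/(7×9.677e-05) = 0.08514 Ω
Section 2: A = π(d/2)² = π(4.8850e-03 m)² = 7.497e-05 m²
R₂ = (1.62×10^-8)(855)/(7.497e-05) = 0.1848 Ω
R = R₁ + R₂ = 0.2699 Ω
P = I²R = (391)² × 0.2699 = 41300 W

41300 W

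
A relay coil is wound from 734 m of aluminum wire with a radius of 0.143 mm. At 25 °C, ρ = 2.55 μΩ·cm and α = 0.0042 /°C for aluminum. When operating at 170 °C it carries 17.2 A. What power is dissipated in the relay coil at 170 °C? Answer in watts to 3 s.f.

ρ = 2.55 μΩ·cm = 2.55×10^-8 Ω·m
A = πr² = π(1.4300e-04 m)² = 6.424e-08 m²
R₍25₎ = ρL/A = (2.55×10^-8)(734)/(6.424e-08) = 291.3 Ω
R₍170₎ = R₍25₎(1 + αΔT) = 291.3 × (1 + 0.0042×145) = 468.8 Ω
P = I²R = (17.2)² × 468.8 = 1.39×10^5 W

1.39×10^5 W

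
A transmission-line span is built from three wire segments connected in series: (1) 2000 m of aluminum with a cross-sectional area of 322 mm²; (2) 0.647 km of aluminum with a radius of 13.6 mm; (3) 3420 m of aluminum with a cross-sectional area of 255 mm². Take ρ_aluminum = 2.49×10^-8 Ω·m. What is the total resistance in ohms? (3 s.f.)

0.516 Ω

Seg 1: A = 322 mm² = 3.220e-04 m²
R_1 = (2.49×10^-8)(2000)/(3.220e-04) = 0.1547 Ω
Seg 2: A = πr² = π(1.3600e-02 m)² = 5.811e-04 m²
R_2 = (2.49×10^-8)(647)/(5.811e-04) = 0.02773 Ω
Seg 3: A = 255 mm² = 2.550e-04 m²
R_3 = (2.49×10^-8)(3420)/(2.550e-04) = 0.334 Ω
R_total = R_1 + R_2 + R_3 = 0.516 Ω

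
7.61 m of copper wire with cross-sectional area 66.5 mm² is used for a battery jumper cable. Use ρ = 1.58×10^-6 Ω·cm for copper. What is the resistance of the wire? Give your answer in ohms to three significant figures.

0.00181 Ω

ρ = 1.58×10^-6 Ω·cm = 1.58×10^-8 Ω·m
A = 66.5 mm² = 6.650e-05 m²
R = ρL/A = (1.58×10^-8)(7.61 m)/(6.650e-05 m²) = 0.00181 Ω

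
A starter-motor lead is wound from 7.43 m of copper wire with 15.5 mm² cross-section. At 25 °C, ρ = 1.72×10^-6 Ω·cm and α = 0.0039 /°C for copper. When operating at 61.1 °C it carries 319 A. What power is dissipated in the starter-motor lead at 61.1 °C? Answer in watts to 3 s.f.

ρ = 1.72×10^-6 Ω·cm = 1.72×10^-8 Ω·m
A = 15.5 mm² = 1.550e-05 m²
R₍25₎ = ρL/A = (1.72×10^-8)(7.43)/(1.550e-05) = 0.008245 Ω
R₍61.1₎ = R₍25₎(1 + αΔT) = 0.008245 × (1 + 0.0039×36.1) = 0.009406 Ω
P = I²R = (319)² × 0.009406 = 957 W

957 W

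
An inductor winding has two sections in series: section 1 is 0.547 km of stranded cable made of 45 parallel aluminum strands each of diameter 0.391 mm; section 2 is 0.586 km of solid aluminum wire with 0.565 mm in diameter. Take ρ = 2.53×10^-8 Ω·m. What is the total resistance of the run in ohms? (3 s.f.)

Section 1: A_strand = π(1.9550e-04)² = 1.201e-07 m²; R₁ = ρL/(N·A_s) = (2.53×10^-8)(547)/(45×1.201e-07) = 2.561 Ω
Section 2: A = π(d/2)² = π(2.8250e-04 m)² = 2.507e-07 m²
R₂ = (2.53×10^-8)(586)/(2.507e-07) = 59.13 Ω
R = R₁ + R₂ = 61.7 Ω

61.7 Ω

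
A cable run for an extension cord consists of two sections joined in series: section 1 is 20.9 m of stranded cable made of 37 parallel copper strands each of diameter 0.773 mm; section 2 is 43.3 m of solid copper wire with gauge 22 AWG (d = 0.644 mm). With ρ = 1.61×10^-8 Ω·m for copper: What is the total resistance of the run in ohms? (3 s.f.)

Section 1: A_strand = π(3.8650e-04)² = 4.693e-07 m²; R₁ = ρL/(N·A_s) = (1.61×10^-8)(20.9)/(37×4.693e-07) = 0.01938 Ω
Section 2: A = π(0.644/2 mm)² = π(3.2200e-04 m)² = 3.257e-07 m²
R₂ = (1.61×10^-8)(43.3)/(3.257e-07) = 2.14 Ω
R = R₁ + R₂ = 2.16 Ω

2.16 Ω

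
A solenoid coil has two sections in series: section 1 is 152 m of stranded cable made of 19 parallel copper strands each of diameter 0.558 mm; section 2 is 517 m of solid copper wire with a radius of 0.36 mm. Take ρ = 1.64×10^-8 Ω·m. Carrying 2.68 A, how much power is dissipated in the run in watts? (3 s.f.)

Section 1: A_strand = π(2.7900e-04)² = 2.445e-07 m²; R₁ = ρL/(N·A_s) = (1.64×10^-8)(152)/(19×2.445e-07) = 0.5365 Ω
Section 2: A = πr² = π(3.6000e-04 m)² = 4.072e-07 m²
R₂ = (1.64×10^-8)(517)/(4.072e-07) = 20.82 Ω
R = R₁ + R₂ = 21.36 Ω
P = I²R = (2.68)² × 21.36 = 153 W

153 W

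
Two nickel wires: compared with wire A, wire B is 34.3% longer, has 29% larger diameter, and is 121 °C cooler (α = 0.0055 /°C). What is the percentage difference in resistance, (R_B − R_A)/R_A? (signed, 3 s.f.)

-73.0%

R ∝ ρL/d² with ρ ∝ (1+αΔT), so R_B/R_A = (1 + 34.3/100) × (1 + 29/100)⁻² × (1 − 0.0055×121)
= 1.343 × 0.6009 × 0.3345 = 0.27
(R_B − R_A)/R_A = 0.27 − 1 = -73.0%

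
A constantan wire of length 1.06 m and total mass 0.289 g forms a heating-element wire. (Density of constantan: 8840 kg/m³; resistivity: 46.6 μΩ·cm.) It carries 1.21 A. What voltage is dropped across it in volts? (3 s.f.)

19.4 V

ρ = 46.6 μΩ·cm = 4.66×10^-7 Ω·m
A = m/(density·L) = 2.890×10^-4/(8840×1.06) = 3.0842e-08 m²
R = ρL/A = (4.66×10^-7)(1.06)/(3.0842e-08) = 16.02 Ω
V = IR = 1.21 × 16.02 = 19.4 V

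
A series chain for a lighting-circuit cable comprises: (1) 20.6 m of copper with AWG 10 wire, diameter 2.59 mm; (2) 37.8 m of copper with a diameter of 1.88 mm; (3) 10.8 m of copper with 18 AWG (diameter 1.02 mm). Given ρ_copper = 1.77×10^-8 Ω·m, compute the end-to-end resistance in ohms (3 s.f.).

0.544 Ω

Seg 1: A = π(2.59/2 mm)² = π(1.2950e-03 m)² = 5.269e-06 m²
R_1 = (1.77×10^-8)(20.6)/(5.269e-06) = 0.06921 Ω
Seg 2: A = π(d/2)² = π(9.4000e-04 m)² = 2.776e-06 m²
R_2 = (1.77×10^-8)(37.8)/(2.776e-06) = 0.241 Ω
Seg 3: A = π(1.02/2 mm)² = π(5.1000e-04 m)² = 8.171e-07 m²
R_3 = (1.77×10^-8)(10.8)/(8.171e-07) = 0.2339 Ω
R_total = R_1 + R_2 + R_3 = 0.544 Ω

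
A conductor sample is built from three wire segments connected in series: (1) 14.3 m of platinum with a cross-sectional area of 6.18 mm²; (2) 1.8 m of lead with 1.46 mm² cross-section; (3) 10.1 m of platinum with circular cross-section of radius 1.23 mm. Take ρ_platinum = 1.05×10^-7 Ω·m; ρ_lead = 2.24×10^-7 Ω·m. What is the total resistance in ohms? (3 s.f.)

Seg 1: A = 6.18 mm² = 6.180e-06 m²
R_1 = (1.05×10^-7)(14.3)/(6.180e-06) = 0.243 Ω
Seg 2: A = 1.46 mm² = 1.460e-06 m²
R_2 = (2.24×10^-7)(1.8)/(1.460e-06) = 0.2762 Ω
Seg 3: A = πr² = π(1.2300e-03 m)² = 4.753e-06 m²
R_3 = (1.05×10^-7)(10.1)/(4.753e-06) = 0.2231 Ω
R_total = R_1 + R_2 + R_3 = 0.742 Ω

0.742 Ω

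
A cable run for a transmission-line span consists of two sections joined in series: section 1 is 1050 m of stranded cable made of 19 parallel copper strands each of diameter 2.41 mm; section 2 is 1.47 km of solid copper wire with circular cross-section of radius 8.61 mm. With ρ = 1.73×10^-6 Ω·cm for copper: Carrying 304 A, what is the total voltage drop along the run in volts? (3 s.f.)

96.9 V

ρ = 1.73×10^-6 Ω·cm = 1.73×10^-8 Ω·m
Section 1: A_strand = π(1.2050e-03)² = 4.562e-06 m²; R₁ = ρL/(N·A_s) = (1.73×10^-8)(1050)/(19×4.562e-06) = 0.2096 Ω
Section 2: A = πr² = π(8.6100e-03 m)² = 2.329e-04 m²
R₂ = (1.73×10^-8)(1470)/(2.329e-04) = 0.1092 Ω
R = R₁ + R₂ = 0.3188 Ω
V = IR = 304 × 0.3188 = 96.9 V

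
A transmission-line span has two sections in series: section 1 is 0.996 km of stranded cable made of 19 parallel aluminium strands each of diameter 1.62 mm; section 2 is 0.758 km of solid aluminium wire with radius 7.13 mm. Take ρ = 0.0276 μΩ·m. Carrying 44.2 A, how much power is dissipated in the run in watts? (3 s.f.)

ρ = 0.0276 μΩ·m = 2.76×10^-8 Ω·m
Section 1: A_strand = π(8.1000e-04)² = 2.061e-06 m²; R₁ = ρL/(N·A_s) = (2.76×10^-8)(996)/(19×2.061e-06) = 0.7019 Ω
Section 2: A = πr² = π(7.1300e-03 m)² = 1.597e-04 m²
R₂ = (2.76×10^-8)(758)/(1.597e-04) = 0.131 Ω
R = R₁ + R₂ = 0.8329 Ω
P = I²R = (44.2)² × 0.8329 = 1630 W

1630 W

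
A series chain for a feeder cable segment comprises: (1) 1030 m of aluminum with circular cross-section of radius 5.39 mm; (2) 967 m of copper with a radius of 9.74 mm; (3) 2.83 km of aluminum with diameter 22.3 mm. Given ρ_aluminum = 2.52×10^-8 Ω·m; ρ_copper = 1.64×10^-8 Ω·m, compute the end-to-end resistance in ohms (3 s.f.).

Seg 1: A = πr² = π(5.3900e-03 m)² = 9.127e-05 m²
R_1 = (2.52×10^-8)(1030)/(9.127e-05) = 0.2844 Ω
Seg 2: A = πr² = π(9.7400e-03 m)² = 2.980e-04 m²
R_2 = (1.64×10^-8)(967)/(2.980e-04) = 0.05321 Ω
Seg 3: A = π(d/2)² = π(1.1150e-02 m)² = 3.906e-04 m²
R_3 = (2.52×10^-8)(2830)/(3.906e-04) = 0.1826 Ω
R_total = R_1 + R_2 + R_3 = 0.520 Ω

0.520 Ω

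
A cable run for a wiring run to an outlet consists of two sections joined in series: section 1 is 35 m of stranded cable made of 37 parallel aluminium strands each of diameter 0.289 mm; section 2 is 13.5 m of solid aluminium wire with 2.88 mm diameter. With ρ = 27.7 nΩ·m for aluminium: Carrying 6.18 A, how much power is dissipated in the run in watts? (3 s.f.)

17.4 W

ρ = 27.7 nΩ·m = 2.77×10^-8 Ω·m
Section 1: A_strand = π(1.4450e-04)² = 6.560e-08 m²; R₁ = ρL/(N·A_s) = (2.77×10^-8)(35)/(37×6.560e-08) = 0.3994 Ω
Section 2: A = π(d/2)² = π(1.4400e-03 m)² = 6.514e-06 m²
R₂ = (2.77×10^-8)(13.5)/(6.514e-06) = 0.0574 Ω
R = R₁ + R₂ = 0.4569 Ω
P = I²R = (6.18)² × 0.4569 = 17.4 W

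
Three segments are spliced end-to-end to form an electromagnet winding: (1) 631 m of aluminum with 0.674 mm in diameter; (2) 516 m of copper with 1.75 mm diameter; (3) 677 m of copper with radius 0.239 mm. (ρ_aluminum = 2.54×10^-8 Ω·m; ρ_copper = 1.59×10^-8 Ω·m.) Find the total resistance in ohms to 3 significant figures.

Seg 1: A = π(d/2)² = π(3.3700e-04 m)² = 3.568e-07 m²
R_1 = (2.54×10^-8)(631)/(3.568e-07) = 44.92 Ω
Seg 2: A = π(d/2)² = π(8.7500e-04 m)² = 2.405e-06 m²
R_2 = (1.59×10^-8)(516)/(2.405e-06) = 3.411 Ω
Seg 3: A = πr² = π(2.3900e-04 m)² = 1.795e-07 m²
R_3 = (1.59×10^-8)(677)/(1.795e-07) = 59.98 Ω
R_total = R_1 + R_2 + R_3 = 108 Ω

108 Ω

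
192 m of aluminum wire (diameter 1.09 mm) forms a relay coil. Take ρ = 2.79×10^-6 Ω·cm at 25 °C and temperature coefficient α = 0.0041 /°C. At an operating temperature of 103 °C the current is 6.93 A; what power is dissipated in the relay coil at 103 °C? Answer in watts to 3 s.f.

364 W

ρ = 2.79×10^-6 Ω·cm = 2.79×10^-8 Ω·m
A = π(d/2)² = π(5.4500e-04 m)² = 9.331e-07 m²
R₍25₎ = ρL/A = (2.79×10^-8)(192)/(9.331e-07) = 5.741 Ω
R₍103₎ = R₍25₎(1 + αΔT) = 5.741 × (1 + 0.0041×78) = 7.577 Ω
P = I²R = (6.93)² × 7.577 = 364 W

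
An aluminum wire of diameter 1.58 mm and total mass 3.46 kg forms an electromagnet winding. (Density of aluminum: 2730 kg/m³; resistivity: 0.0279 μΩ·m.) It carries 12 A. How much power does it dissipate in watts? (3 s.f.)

1320 W

ρ = 0.0279 μΩ·m = 2.79×10^-8 Ω·m
A = π(d/2)² = π(7.9000e-04 m)² = 1.9607e-06 m²
L = m/(density·A) = 3.46/(2730×1.9607e-06) = 646.4 m
R = ρL/A = (2.79×10^-8)(646.4)/(1.9607e-06) = 9.198 Ω
P = I²R = (12)² × 9.198 = 1320 W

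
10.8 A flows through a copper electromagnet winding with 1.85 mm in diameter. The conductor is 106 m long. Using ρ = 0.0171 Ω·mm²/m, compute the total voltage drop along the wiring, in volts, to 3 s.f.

ρ = 0.0171 Ω·mm²/m = 1.71×10^-8 Ω·m
A = π(d/2)² = π(9.2500e-04 m)² = 2.688e-06 m²
R = ρL/A = (1.71×10^-8)(106)/(2.688e-06) = 0.6743 Ω
V = IR = 10.8 × 0.6743 = 7.28 V

7.28 V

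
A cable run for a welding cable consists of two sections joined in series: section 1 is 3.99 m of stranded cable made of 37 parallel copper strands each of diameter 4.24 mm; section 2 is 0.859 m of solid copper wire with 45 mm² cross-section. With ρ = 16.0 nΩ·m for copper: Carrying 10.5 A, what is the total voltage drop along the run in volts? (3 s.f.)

ρ = 16.0 nΩ·m = 1.60×10^-8 Ω·m
Section 1: A_strand = π(2.1200e-03)² = 1.412e-05 m²; R₁ = ρL/(N·A_s) = (1.60×10^-8)(3.99)/(37×1.412e-05) = 1.222×10^-4 Ω
Section 2: A = 45 mm² = 4.500e-05 m²
R₂ = (1.60×10^-8)(0.859)/(4.500e-05) = 3.054×10^-4 Ω
R = R₁ + R₂ = 4.276×10^-4 Ω
V = IR = 10.5 × 4.276×10^-4 = 0.00449 V

0.00449 V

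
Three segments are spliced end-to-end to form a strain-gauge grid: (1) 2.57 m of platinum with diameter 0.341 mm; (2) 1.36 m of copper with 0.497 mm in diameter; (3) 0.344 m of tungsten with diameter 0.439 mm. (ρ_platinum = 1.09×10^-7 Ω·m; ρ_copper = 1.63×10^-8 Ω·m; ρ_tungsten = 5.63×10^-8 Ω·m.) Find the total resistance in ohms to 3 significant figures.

Seg 1: A = π(d/2)² = π(1.7050e-04 m)² = 9.133e-08 m²
R_1 = (1.09×10^-7)(2.57)/(9.133e-08) = 3.067 Ω
Seg 2: A = π(d/2)² = π(2.4850e-04 m)² = 1.940e-07 m²
R_2 = (1.63×10^-8)(1.36)/(1.940e-07) = 0.1143 Ω
Seg 3: A = π(d/2)² = π(2.1950e-04 m)² = 1.514e-07 m²
R_3 = (5.63×10^-8)(0.344)/(1.514e-07) = 0.128 Ω
R_total = R_1 + R_2 + R_3 = 3.31 Ω

3.31 Ω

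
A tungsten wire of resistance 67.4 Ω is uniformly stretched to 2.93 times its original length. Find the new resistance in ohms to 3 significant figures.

579 Ω

Volume constant ⇒ A' = A/k with k = 2.93. R' = ρ(kL)/(A/k) = k²R.
R' = 8.585 × 67.4 = 579 Ω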